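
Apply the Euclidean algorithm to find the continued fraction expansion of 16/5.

Run the Euclidean algorithm on 16 and 5; the successive quotients are the partial quotients a_0, a_1, ... (each step inverts the fractional part left over by the previous one):
  16 = 3*5 + 1, so a_0 = 3.
  5 = 5*1 + 0, so a_1 = 5.
The remainder reaches 0 after 2 divisions, so the expansion has 2 partial quotients, read off in order.

[3; 5]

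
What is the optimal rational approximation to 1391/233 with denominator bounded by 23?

Expand x = 1391/233 as a continued fraction with the Euclidean algorithm:
  1391 = 5*233 + 226, so a_0 = 5.
  233 = 1*226 + 7, so a_1 = 1.
  226 = 32*7 + 2, so a_2 = 32.
  7 = 3*2 + 1, so a_3 = 3.
  2 = 2*1 + 0, so a_4 = 2.
so x = [5; 1, 32, 3, 2].
Convergents (p_i = a_i*p_{i-1} + p_{i-2}, q_i = a_i*q_{i-1} + q_{i-2} with p_{-2}=0, p_{-1}=1, q_{-2}=1, q_{-1}=0), until the denominator exceeds 23:
  i=0: a_0=5, p_0 = 5*1 + 0 = 5, q_0 = 5*0 + 1 = 1.
  i=1: a_1=1, p_1 = 1*5 + 1 = 6, q_1 = 1*1 + 0 = 1.
  i=2: a_2=32, p_2 = 32*6 + 5 = 197, q_2 = 32*1 + 1 = 33.
q_2 = 33 > 23, so the last convergent with denominator <= 23 is p_1/q_1 = 6/1.
The closest fraction with denominator <= 23 is either p_1/q_1 or the intermediate fraction (k*p_1 + p_0)/(k*q_1 + q_0) with the largest k >= 1 whose denominator stays <= 23; these approach x as k grows, and every other convergent or intermediate fraction in range is farther away.
Largest k: floor((23 - q_0)/q_1) = floor((23 - 1)/1) = 22.
That gives (22*6 + 5)/(22*1 + 1) = 137/23.
Compare the errors: |x - 6/1| = |1391*1 - 6*233|/(233*1) = 7/233, and |x - 137/23| = |1391*23 - 137*233|/(233*23) = 72/5359.
Cross-multiplying, 72*233 = 16776 < 37513 = 7*5359, so 72/5359 is smaller: the intermediate fraction 137/23 is closer to x than 6/1.

137/23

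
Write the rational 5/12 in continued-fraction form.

Run the Euclidean algorithm on 5 and 12; the successive quotients are the partial quotients a_0, a_1, ... (each step inverts the fractional part left over by the previous one):
  5 = 0*12 + 5, so a_0 = 0.
  12 = 2*5 + 2, so a_1 = 2.
  5 = 2*2 + 1, so a_2 = 2.
  2 = 2*1 + 0, so a_3 = 2.
The remainder reaches 0 after 4 divisions, so the expansion has 4 partial quotients, read off in order.

[0; 2, 2, 2]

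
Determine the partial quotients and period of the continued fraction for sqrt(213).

Write x_i = (sqrt(213) + m_i)/d_i with (m_0, d_0) = (0, 1). a_0 = floor(sqrt(213)) = 14, since 14^2 = 196 <= 213 < 225 = 15^2.
Iterate m_{i+1} = d_i*a_i - m_i, d_{i+1} = (213 - m_{i+1}^2)/d_i, a_{i+1} = floor((a_0 + m_{i+1})/d_{i+1}):
  m_1 = 1*14 - 0 = 14, d_1 = (213 - 14^2)/1 = 17/1 = 17, a_1 = floor((14 + 14)/17) = 1.
  m_2 = 17*1 - 14 = 3, d_2 = (213 - 3^2)/17 = 204/17 = 12, a_2 = floor((14 + 3)/12) = 1.
  m_3 = 12*1 - 3 = 9, d_3 = (213 - 9^2)/12 = 132/12 = 11, a_3 = floor((14 + 9)/11) = 2.
  m_4 = 11*2 - 9 = 13, d_4 = (213 - 13^2)/11 = 44/11 = 4, a_4 = floor((14 + 13)/4) = 6.
  m_5 = 4*6 - 13 = 11, d_5 = (213 - 11^2)/4 = 92/4 = 23, a_5 = floor((14 + 11)/23) = 1.
  m_6 = 23*1 - 11 = 12, d_6 = (213 - 12^2)/23 = 69/23 = 3, a_6 = floor((14 + 12)/3) = 8.
  m_7 = 3*8 - 12 = 12, d_7 = (213 - 12^2)/3 = 69/3 = 23, a_7 = floor((14 + 12)/23) = 1.
  m_8 = 23*1 - 12 = 11, d_8 = (213 - 11^2)/23 = 92/23 = 4, a_8 = floor((14 + 11)/4) = 6.
  m_9 = 4*6 - 11 = 13, d_9 = (213 - 13^2)/4 = 44/4 = 11, a_9 = floor((14 + 13)/11) = 2.
  m_10 = 11*2 - 13 = 9, d_10 = (213 - 9^2)/11 = 132/11 = 12, a_10 = floor((14 + 9)/12) = 1.
  m_11 = 12*1 - 9 = 3, d_11 = (213 - 3^2)/12 = 204/12 = 17, a_11 = floor((14 + 3)/17) = 1.
  m_12 = 17*1 - 3 = 14, d_12 = (213 - 14^2)/17 = 17/17 = 1, a_12 = floor((14 + 14)/1) = 28.
  m_13 = 1*28 - 14 = 14, d_13 = (213 - 14^2)/1 = 17/1 = 17: (m_13, d_13) = (m_1, d_1) = (14, 17), so from here the quotients repeat a_1, ..., a_12; the period length is 12.
Hence the expansion of sqrt(213) is a_0 = 14 followed by the repeating block 1, 1, 2, 6, 1, 8, 1, 6, 2, 1, 1, 28 (period 12).

[14; (1, 1, 2, 6, 1, 8, 1, 6, 2, 1, 1, 28)]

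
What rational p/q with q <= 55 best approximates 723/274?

95/36

Expand x = 723/274 as a continued fraction with the Euclidean algorithm:
  723 = 2*274 + 175, so a_0 = 2.
  274 = 1*175 + 99, so a_1 = 1.
  175 = 1*99 + 76, so a_2 = 1.
  99 = 1*76 + 23, so a_3 = 1.
  76 = 3*23 + 7, so a_4 = 3.
  23 = 3*7 + 2, so a_5 = 3.
  7 = 3*2 + 1, so a_6 = 3.
  2 = 2*1 + 0, so a_7 = 2.
so x = [2; 1, 1, 1, 3, 3, 3, 2].
Convergents (p_i = a_i*p_{i-1} + p_{i-2}, q_i = a_i*q_{i-1} + q_{i-2} with p_{-2}=0, p_{-1}=1, q_{-2}=1, q_{-1}=0), until the denominator exceeds 55:
  i=0: a_0=2, p_0 = 2*1 + 0 = 2, q_0 = 2*0 + 1 = 1.
  i=1: a_1=1, p_1 = 1*2 + 1 = 3, q_1 = 1*1 + 0 = 1.
  i=2: a_2=1, p_2 = 1*3 + 2 = 5, q_2 = 1*1 + 1 = 2.
  i=3: a_3=1, p_3 = 1*5 + 3 = 8, q_3 = 1*2 + 1 = 3.
  i=4: a_4=3, p_4 = 3*8 + 5 = 29, q_4 = 3*3 + 2 = 11.
  i=5: a_5=3, p_5 = 3*29 + 8 = 95, q_5 = 3*11 + 3 = 36.
  i=6: a_6=3, p_6 = 3*95 + 29 = 314, q_6 = 3*36 + 11 = 119.
q_6 = 119 > 55, so the last convergent with denominator <= 55 is p_5/q_5 = 95/36.
The closest fraction with denominator <= 55 is either p_5/q_5 or the intermediate fraction (k*p_5 + p_4)/(k*q_5 + q_4) with the largest k >= 1 whose denominator stays <= 55; these approach x as k grows, and every other convergent or intermediate fraction in range is farther away.
Largest k: floor((55 - q_4)/q_5) = floor((55 - 11)/36) = 1.
That gives (1*95 + 29)/(1*36 + 11) = 124/47.
Compare the errors: |x - 95/36| = |723*36 - 95*274|/(274*36) = 2/9864, and |x - 124/47| = |723*47 - 124*274|/(274*47) = 5/12878.
Cross-multiplying, 2*12878 = 25756 < 49320 = 5*9864, so 2/9864 is smaller: the convergent 95/36 is closer to x than 124/47.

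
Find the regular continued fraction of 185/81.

Run the Euclidean algorithm on 185 and 81; the successive quotients are the partial quotients a_0, a_1, ... (each step inverts the fractional part left over by the previous one):
  185 = 2*81 + 23, so a_0 = 2.
  81 = 3*23 + 12, so a_1 = 3.
  23 = 1*12 + 11, so a_2 = 1.
  12 = 1*11 + 1, so a_3 = 1.
  11 = 11*1 + 0, so a_4 = 11.
The remainder reaches 0 after 5 divisions, so the expansion has 5 partial quotients, read off in order.

[2; 3, 1, 1, 11]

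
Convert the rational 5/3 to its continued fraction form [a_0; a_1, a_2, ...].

[1; 1, 2]

Run the Euclidean algorithm on 5 and 3; the successive quotients are the partial quotients a_0, a_1, ... (each step inverts the fractional part left over by the previous one):
  5 = 1*3 + 2, so a_0 = 1.
  3 = 1*2 + 1, so a_1 = 1.
  2 = 2*1 + 0, so a_2 = 2.
The remainder reaches 0 after 3 divisions, so the expansion has 3 partial quotients, read off in order.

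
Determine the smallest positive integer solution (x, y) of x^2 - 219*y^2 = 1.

First expand sqrt(219) as a continued fraction. With x_i = (sqrt(219) + m_i)/d_i and (m_0, d_0) = (0, 1): a_0 = floor(sqrt(219)) = 14, since 14^2 = 196 <= 219 < 225 = 15^2.
Iterate m_{i+1} = d_i*a_i - m_i, d_{i+1} = (219 - m_{i+1}^2)/d_i, a_{i+1} = floor((a_0 + m_{i+1})/d_{i+1}):
  m_1 = 1*14 - 0 = 14, d_1 = (219 - 14^2)/1 = 23/1 = 23, a_1 = floor((14 + 14)/23) = 1.
  m_2 = 23*1 - 14 = 9, d_2 = (219 - 9^2)/23 = 138/23 = 6, a_2 = floor((14 + 9)/6) = 3.
  m_3 = 6*3 - 9 = 9, d_3 = (219 - 9^2)/6 = 138/6 = 23, a_3 = floor((14 + 9)/23) = 1.
  m_4 = 23*1 - 9 = 14, d_4 = (219 - 14^2)/23 = 23/23 = 1, a_4 = floor((14 + 14)/1) = 28.
  m_5 = 1*28 - 14 = 14, d_5 = (219 - 14^2)/1 = 23/1 = 23: (m_5, d_5) = (m_1, d_1) = (14, 23), so from here the quotients repeat a_1, ..., a_4; the period length is 4.
So sqrt(219) = [14; (1, 3, 1, 28)] with period length k = 4.
k is even, so the fundamental solution of x^2 - 219y^2 = 1 is (p_{k-1}, q_{k-1}) = (p_3, q_3); compute convergents through index 3.
Convergents (p_i = a_i*p_{i-1} + p_{i-2}, q_i = a_i*q_{i-1} + q_{i-2} with p_{-2}=0, p_{-1}=1, q_{-2}=1, q_{-1}=0):
  i=0: a_0=14, p_0 = 14*1 + 0 = 14, q_0 = 14*0 + 1 = 1.
  i=1: a_1=1, p_1 = 1*14 + 1 = 15, q_1 = 1*1 + 0 = 1.
  i=2: a_2=3, p_2 = 3*15 + 14 = 59, q_2 = 3*1 + 1 = 4.
  i=3: a_3=1, p_3 = 1*59 + 15 = 74, q_3 = 1*4 + 1 = 5.
Check: 74^2 - 219*5^2 = 5476 - 5475 = 1, so (x, y) = (74, 5) solves the equation, and by the theorem it is the least positive solution.

(x, y) = (74, 5)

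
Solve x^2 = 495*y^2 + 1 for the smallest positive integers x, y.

(x, y) = (89, 4)

First expand sqrt(495) as a continued fraction. With x_i = (sqrt(495) + m_i)/d_i and (m_0, d_0) = (0, 1): a_0 = floor(sqrt(495)) = 22, since 22^2 = 484 <= 495 < 529 = 23^2.
Iterate m_{i+1} = d_i*a_i - m_i, d_{i+1} = (495 - m_{i+1}^2)/d_i, a_{i+1} = floor((a_0 + m_{i+1})/d_{i+1}):
  m_1 = 1*22 - 0 = 22, d_1 = (495 - 22^2)/1 = 11/1 = 11, a_1 = floor((22 + 22)/11) = 4.
  m_2 = 11*4 - 22 = 22, d_2 = (495 - 22^2)/11 = 11/11 = 1, a_2 = floor((22 + 22)/1) = 44.
  m_3 = 1*44 - 22 = 22, d_3 = (495 - 22^2)/1 = 11/1 = 11: (m_3, d_3) = (m_1, d_1) = (22, 11), so from here the quotients repeat a_1, a_2; the period length is 2.
So sqrt(495) = [22; (4, 44)] with period length k = 2.
k is even, so the fundamental solution of x^2 - 495y^2 = 1 is (p_{k-1}, q_{k-1}) = (p_1, q_1); compute convergents through index 1.
Convergents (p_i = a_i*p_{i-1} + p_{i-2}, q_i = a_i*q_{i-1} + q_{i-2} with p_{-2}=0, p_{-1}=1, q_{-2}=1, q_{-1}=0):
  i=0: a_0=22, p_0 = 22*1 + 0 = 22, q_0 = 22*0 + 1 = 1.
  i=1: a_1=4, p_1 = 4*22 + 1 = 89, q_1 = 4*1 + 0 = 4.
Check: 89^2 - 495*4^2 = 7921 - 7920 = 1, so (x, y) = (89, 4) solves the equation, and by the theorem it is the least positive solution.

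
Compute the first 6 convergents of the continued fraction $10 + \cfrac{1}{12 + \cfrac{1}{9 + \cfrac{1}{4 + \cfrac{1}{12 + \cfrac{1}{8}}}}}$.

Using the convergent recurrence p_i = a_i*p_{i-1} + p_{i-2}, q_i = a_i*q_{i-1} + q_{i-2} with p_{-2}=0, p_{-1}=1, q_{-2}=1, q_{-1}=0:
  i=0: a_0=10, p_0 = 10*1 + 0 = 10, q_0 = 10*0 + 1 = 1.
  i=1: a_1=12, p_1 = 12*10 + 1 = 121, q_1 = 12*1 + 0 = 12.
  i=2: a_2=9, p_2 = 9*121 + 10 = 1099, q_2 = 9*12 + 1 = 109.
  i=3: a_3=4, p_3 = 4*1099 + 121 = 4517, q_3 = 4*109 + 12 = 448.
  i=4: a_4=12, p_4 = 12*4517 + 1099 = 55303, q_4 = 12*448 + 109 = 5485.
  i=5: a_5=8, p_5 = 8*55303 + 4517 = 446941, q_5 = 8*5485 + 448 = 44328.

10/1, 121/12, 1099/109, 4517/448, 55303/5485, 446941/44328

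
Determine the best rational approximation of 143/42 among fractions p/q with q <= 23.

Expand x = 143/42 as a continued fraction with the Euclidean algorithm:
  143 = 3*42 + 17, so a_0 = 3.
  42 = 2*17 + 8, so a_1 = 2.
  17 = 2*8 + 1, so a_2 = 2.
  8 = 8*1 + 0, so a_3 = 8.
so x = [3; 2, 2, 8].
Convergents (p_i = a_i*p_{i-1} + p_{i-2}, q_i = a_i*q_{i-1} + q_{i-2} with p_{-2}=0, p_{-1}=1, q_{-2}=1, q_{-1}=0), until the denominator exceeds 23:
  i=0: a_0=3, p_0 = 3*1 + 0 = 3, q_0 = 3*0 + 1 = 1.
  i=1: a_1=2, p_1 = 2*3 + 1 = 7, q_1 = 2*1 + 0 = 2.
  i=2: a_2=2, p_2 = 2*7 + 3 = 17, q_2 = 2*2 + 1 = 5.
  i=3: a_3=8, p_3 = 8*17 + 7 = 143, q_3 = 8*5 + 2 = 42.
q_3 = 42 > 23, so the last convergent with denominator <= 23 is p_2/q_2 = 17/5.
The closest fraction with denominator <= 23 is either p_2/q_2 or the intermediate fraction (k*p_2 + p_1)/(k*q_2 + q_1) with the largest k >= 1 whose denominator stays <= 23; these approach x as k grows, and every other convergent or intermediate fraction in range is farther away.
Largest k: floor((23 - q_1)/q_2) = floor((23 - 2)/5) = 4.
That gives (4*17 + 7)/(4*5 + 2) = 75/22.
Compare the errors: |x - 17/5| = |143*5 - 17*42|/(42*5) = 1/210, and |x - 75/22| = |143*22 - 75*42|/(42*22) = 4/924.
Cross-multiplying, 4*210 = 840 < 924 = 1*924, so 4/924 is smaller: the intermediate fraction 75/22 is closer to x than 17/5.

75/22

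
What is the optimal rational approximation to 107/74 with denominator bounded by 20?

13/9

Expand x = 107/74 as a continued fraction with the Euclidean algorithm:
  107 = 1*74 + 33, so a_0 = 1.
  74 = 2*33 + 8, so a_1 = 2.
  33 = 4*8 + 1, so a_2 = 4.
  8 = 8*1 + 0, so a_3 = 8.
so x = [1; 2, 4, 8].
Convergents (p_i = a_i*p_{i-1} + p_{i-2}, q_i = a_i*q_{i-1} + q_{i-2} with p_{-2}=0, p_{-1}=1, q_{-2}=1, q_{-1}=0), until the denominator exceeds 20:
  i=0: a_0=1, p_0 = 1*1 + 0 = 1, q_0 = 1*0 + 1 = 1.
  i=1: a_1=2, p_1 = 2*1 + 1 = 3, q_1 = 2*1 + 0 = 2.
  i=2: a_2=4, p_2 = 4*3 + 1 = 13, q_2 = 4*2 + 1 = 9.
  i=3: a_3=8, p_3 = 8*13 + 3 = 107, q_3 = 8*9 + 2 = 74.
q_3 = 74 > 20, so the last convergent with denominator <= 20 is p_2/q_2 = 13/9.
The closest fraction with denominator <= 20 is either p_2/q_2 or the intermediate fraction (k*p_2 + p_1)/(k*q_2 + q_1) with the largest k >= 1 whose denominator stays <= 20; these approach x as k grows, and every other convergent or intermediate fraction in range is farther away.
Largest k: floor((20 - q_1)/q_2) = floor((20 - 2)/9) = 2.
That gives (2*13 + 3)/(2*9 + 2) = 29/20.
Compare the errors: |x - 13/9| = |107*9 - 13*74|/(74*9) = 1/666, and |x - 29/20| = |107*20 - 29*74|/(74*20) = 6/1480.
Cross-multiplying, 1*1480 = 1480 < 3996 = 6*666, so 1/666 is smaller: the convergent 13/9 is closer to x than 29/20.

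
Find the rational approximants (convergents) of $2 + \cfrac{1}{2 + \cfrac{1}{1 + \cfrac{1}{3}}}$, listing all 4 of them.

2/1, 5/2, 7/3, 26/11

Using the convergent recurrence p_i = a_i*p_{i-1} + p_{i-2}, q_i = a_i*q_{i-1} + q_{i-2} with p_{-2}=0, p_{-1}=1, q_{-2}=1, q_{-1}=0:
  i=0: a_0=2, p_0 = 2*1 + 0 = 2, q_0 = 2*0 + 1 = 1.
  i=1: a_1=2, p_1 = 2*2 + 1 = 5, q_1 = 2*1 + 0 = 2.
  i=2: a_2=1, p_2 = 1*5 + 2 = 7, q_2 = 1*2 + 1 = 3.
  i=3: a_3=3, p_3 = 3*7 + 5 = 26, q_3 = 3*3 + 2 = 11.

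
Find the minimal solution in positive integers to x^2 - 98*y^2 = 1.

(x, y) = (99, 10)

First expand sqrt(98) as a continued fraction. With x_i = (sqrt(98) + m_i)/d_i and (m_0, d_0) = (0, 1): a_0 = floor(sqrt(98)) = 9, since 9^2 = 81 <= 98 < 100 = 10^2.
Iterate m_{i+1} = d_i*a_i - m_i, d_{i+1} = (98 - m_{i+1}^2)/d_i, a_{i+1} = floor((a_0 + m_{i+1})/d_{i+1}):
  m_1 = 1*9 - 0 = 9, d_1 = (98 - 9^2)/1 = 17/1 = 17, a_1 = floor((9 + 9)/17) = 1.
  m_2 = 17*1 - 9 = 8, d_2 = (98 - 8^2)/17 = 34/17 = 2, a_2 = floor((9 + 8)/2) = 8.
  m_3 = 2*8 - 8 = 8, d_3 = (98 - 8^2)/2 = 34/2 = 17, a_3 = floor((9 + 8)/17) = 1.
  m_4 = 17*1 - 8 = 9, d_4 = (98 - 9^2)/17 = 17/17 = 1, a_4 = floor((9 + 9)/1) = 18.
  m_5 = 1*18 - 9 = 9, d_5 = (98 - 9^2)/1 = 17/1 = 17: (m_5, d_5) = (m_1, d_1) = (9, 17), so from here the quotients repeat a_1, ..., a_4; the period length is 4.
So sqrt(98) = [9; (1, 8, 1, 18)] with period length k = 4.
k is even, so the fundamental solution of x^2 - 98y^2 = 1 is (p_{k-1}, q_{k-1}) = (p_3, q_3); compute convergents through index 3.
Convergents (p_i = a_i*p_{i-1} + p_{i-2}, q_i = a_i*q_{i-1} + q_{i-2} with p_{-2}=0, p_{-1}=1, q_{-2}=1, q_{-1}=0):
  i=0: a_0=9, p_0 = 9*1 + 0 = 9, q_0 = 9*0 + 1 = 1.
  i=1: a_1=1, p_1 = 1*9 + 1 = 10, q_1 = 1*1 + 0 = 1.
  i=2: a_2=8, p_2 = 8*10 + 9 = 89, q_2 = 8*1 + 1 = 9.
  i=3: a_3=1, p_3 = 1*89 + 10 = 99, q_3 = 1*9 + 1 = 10.
Check: 99^2 - 98*10^2 = 9801 - 9800 = 1, so (x, y) = (99, 10) solves the equation, and by the theorem it is the least positive solution.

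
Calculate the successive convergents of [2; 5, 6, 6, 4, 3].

Using the convergent recurrence p_i = a_i*p_{i-1} + p_{i-2}, q_i = a_i*q_{i-1} + q_{i-2} with p_{-2}=0, p_{-1}=1, q_{-2}=1, q_{-1}=0:
  i=0: a_0=2, p_0 = 2*1 + 0 = 2, q_0 = 2*0 + 1 = 1.
  i=1: a_1=5, p_1 = 5*2 + 1 = 11, q_1 = 5*1 + 0 = 5.
  i=2: a_2=6, p_2 = 6*11 + 2 = 68, q_2 = 6*5 + 1 = 31.
  i=3: a_3=6, p_3 = 6*68 + 11 = 419, q_3 = 6*31 + 5 = 191.
  i=4: a_4=4, p_4 = 4*419 + 68 = 1744, q_4 = 4*191 + 31 = 795.
  i=5: a_5=3, p_5 = 3*1744 + 419 = 5651, q_5 = 3*795 + 191 = 2576.

2/1, 11/5, 68/31, 419/191, 1744/795, 5651/2576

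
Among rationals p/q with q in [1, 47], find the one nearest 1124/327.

Expand x = 1124/327 as a continued fraction with the Euclidean algorithm:
  1124 = 3*327 + 143, so a_0 = 3.
  327 = 2*143 + 41, so a_1 = 2.
  143 = 3*41 + 20, so a_2 = 3.
  41 = 2*20 + 1, so a_3 = 2.
  20 = 20*1 + 0, so a_4 = 20.
so x = [3; 2, 3, 2, 20].
Convergents (p_i = a_i*p_{i-1} + p_{i-2}, q_i = a_i*q_{i-1} + q_{i-2} with p_{-2}=0, p_{-1}=1, q_{-2}=1, q_{-1}=0), until the denominator exceeds 47:
  i=0: a_0=3, p_0 = 3*1 + 0 = 3, q_0 = 3*0 + 1 = 1.
  i=1: a_1=2, p_1 = 2*3 + 1 = 7, q_1 = 2*1 + 0 = 2.
  i=2: a_2=3, p_2 = 3*7 + 3 = 24, q_2 = 3*2 + 1 = 7.
  i=3: a_3=2, p_3 = 2*24 + 7 = 55, q_3 = 2*7 + 2 = 16.
  i=4: a_4=20, p_4 = 20*55 + 24 = 1124, q_4 = 20*16 + 7 = 327.
q_4 = 327 > 47, so the last convergent with denominator <= 47 is p_3/q_3 = 55/16.
The closest fraction with denominator <= 47 is either p_3/q_3 or the intermediate fraction (k*p_3 + p_2)/(k*q_3 + q_2) with the largest k >= 1 whose denominator stays <= 47; these approach x as k grows, and every other convergent or intermediate fraction in range is farther away.
Largest k: floor((47 - q_2)/q_3) = floor((47 - 7)/16) = 2.
That gives (2*55 + 24)/(2*16 + 7) = 134/39.
Compare the errors: |x - 55/16| = |1124*16 - 55*327|/(327*16) = 1/5232, and |x - 134/39| = |1124*39 - 134*327|/(327*39) = 18/12753.
Cross-multiplying, 1*12753 = 12753 < 94176 = 18*5232, so 1/5232 is smaller: the convergent 55/16 is closer to x than 134/39.

55/16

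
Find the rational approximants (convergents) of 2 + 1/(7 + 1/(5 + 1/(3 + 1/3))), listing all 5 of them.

2/1, 15/7, 77/36, 246/115, 815/381

Using the convergent recurrence p_i = a_i*p_{i-1} + p_{i-2}, q_i = a_i*q_{i-1} + q_{i-2} with p_{-2}=0, p_{-1}=1, q_{-2}=1, q_{-1}=0:
  i=0: a_0=2, p_0 = 2*1 + 0 = 2, q_0 = 2*0 + 1 = 1.
  i=1: a_1=7, p_1 = 7*2 + 1 = 15, q_1 = 7*1 + 0 = 7.
  i=2: a_2=5, p_2 = 5*15 + 2 = 77, q_2 = 5*7 + 1 = 36.
  i=3: a_3=3, p_3 = 3*77 + 15 = 246, q_3 = 3*36 + 7 = 115.
  i=4: a_4=3, p_4 = 3*246 + 77 = 815, q_4 = 3*115 + 36 = 381.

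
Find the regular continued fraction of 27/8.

Run the Euclidean algorithm on 27 and 8; the successive quotients are the partial quotients a_0, a_1, ... (each step inverts the fractional part left over by the previous one):
  27 = 3*8 + 3, so a_0 = 3.
  8 = 2*3 + 2, so a_1 = 2.
  3 = 1*2 + 1, so a_2 = 1.
  2 = 2*1 + 0, so a_3 = 2.
The remainder reaches 0 after 4 divisions, so the expansion has 4 partial quotients, read off in order.

[3; 2, 1, 2]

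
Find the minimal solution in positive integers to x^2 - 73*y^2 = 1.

(x, y) = (2281249, 267000)

First expand sqrt(73) as a continued fraction. With x_i = (sqrt(73) + m_i)/d_i and (m_0, d_0) = (0, 1): a_0 = floor(sqrt(73)) = 8, since 8^2 = 64 <= 73 < 81 = 9^2.
Iterate m_{i+1} = d_i*a_i - m_i, d_{i+1} = (73 - m_{i+1}^2)/d_i, a_{i+1} = floor((a_0 + m_{i+1})/d_{i+1}):
  m_1 = 1*8 - 0 = 8, d_1 = (73 - 8^2)/1 = 9/1 = 9, a_1 = floor((8 + 8)/9) = 1.
  m_2 = 9*1 - 8 = 1, d_2 = (73 - 1^2)/9 = 72/9 = 8, a_2 = floor((8 + 1)/8) = 1.
  m_3 = 8*1 - 1 = 7, d_3 = (73 - 7^2)/8 = 24/8 = 3, a_3 = floor((8 + 7)/3) = 5.
  m_4 = 3*5 - 7 = 8, d_4 = (73 - 8^2)/3 = 9/3 = 3, a_4 = floor((8 + 8)/3) = 5.
  m_5 = 3*5 - 8 = 7, d_5 = (73 - 7^2)/3 = 24/3 = 8, a_5 = floor((8 + 7)/8) = 1.
  m_6 = 8*1 - 7 = 1, d_6 = (73 - 1^2)/8 = 72/8 = 9, a_6 = floor((8 + 1)/9) = 1.
  m_7 = 9*1 - 1 = 8, d_7 = (73 - 8^2)/9 = 9/9 = 1, a_7 = floor((8 + 8)/1) = 16.
  m_8 = 1*16 - 8 = 8, d_8 = (73 - 8^2)/1 = 9/1 = 9: (m_8, d_8) = (m_1, d_1) = (8, 9), so from here the quotients repeat a_1, ..., a_7; the period length is 7.
So sqrt(73) = [8; (1, 1, 5, 5, 1, 1, 16)] with period length k = 7.
k is odd, so (p_{k-1}, q_{k-1}) only solves x^2 - 73y^2 = -1 and the fundamental solution of x^2 - 73y^2 = 1 is (p_{2k-1}, q_{2k-1}) = (p_13, q_13); compute convergents through index 13, running through the period twice.
Convergents (p_i = a_i*p_{i-1} + p_{i-2}, q_i = a_i*q_{i-1} + q_{i-2} with p_{-2}=0, p_{-1}=1, q_{-2}=1, q_{-1}=0):
  i=0: a_0=8, p_0 = 8*1 + 0 = 8, q_0 = 8*0 + 1 = 1.
  i=1: a_1=1, p_1 = 1*8 + 1 = 9, q_1 = 1*1 + 0 = 1.
  i=2: a_2=1, p_2 = 1*9 + 8 = 17, q_2 = 1*1 + 1 = 2.
  i=3: a_3=5, p_3 = 5*17 + 9 = 94, q_3 = 5*2 + 1 = 11.
  i=4: a_4=5, p_4 = 5*94 + 17 = 487, q_4 = 5*11 + 2 = 57.
  i=5: a_5=1, p_5 = 1*487 + 94 = 581, q_5 = 1*57 + 11 = 68.
  i=6: a_6=1, p_6 = 1*581 + 487 = 1068, q_6 = 1*68 + 57 = 125.
  i=7: a_7=16, p_7 = 16*1068 + 581 = 17669, q_7 = 16*125 + 68 = 2068.
  i=8: a_8=1, p_8 = 1*17669 + 1068 = 18737, q_8 = 1*2068 + 125 = 2193.
  i=9: a_9=1, p_9 = 1*18737 + 17669 = 36406, q_9 = 1*2193 + 2068 = 4261.
  i=10: a_10=5, p_10 = 5*36406 + 18737 = 200767, q_10 = 5*4261 + 2193 = 23498.
  i=11: a_11=5, p_11 = 5*200767 + 36406 = 1040241, q_11 = 5*23498 + 4261 = 121751.
  i=12: a_12=1, p_12 = 1*1040241 + 200767 = 1241008, q_12 = 1*121751 + 23498 = 145249.
  i=13: a_13=1, p_13 = 1*1241008 + 1040241 = 2281249, q_13 = 1*145249 + 121751 = 267000.
Indeed p_6^2 - 73*q_6^2 = 1140624 - 1140625 = -1, not +1.
Check: 2281249^2 - 73*267000^2 = 5204097000001 - 5204097000000 = 1, so (x, y) = (2281249, 267000) solves the equation, and by the theorem it is the least positive solution.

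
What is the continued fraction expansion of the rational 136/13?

[10; 2, 6]

Run the Euclidean algorithm on 136 and 13; the successive quotients are the partial quotients a_0, a_1, ... (each step inverts the fractional part left over by the previous one):
  136 = 10*13 + 6, so a_0 = 10.
  13 = 2*6 + 1, so a_1 = 2.
  6 = 6*1 + 0, so a_2 = 6.
The remainder reaches 0 after 3 divisions, so the expansion has 3 partial quotients, read off in order.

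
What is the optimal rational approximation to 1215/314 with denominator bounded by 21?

58/15

Expand x = 1215/314 as a continued fraction with the Euclidean algorithm:
  1215 = 3*314 + 273, so a_0 = 3.
  314 = 1*273 + 41, so a_1 = 1.
  273 = 6*41 + 27, so a_2 = 6.
  41 = 1*27 + 14, so a_3 = 1.
  27 = 1*14 + 13, so a_4 = 1.
  14 = 1*13 + 1, so a_5 = 1.
  13 = 13*1 + 0, so a_6 = 13.
so x = [3; 1, 6, 1, 1, 1, 13].
Convergents (p_i = a_i*p_{i-1} + p_{i-2}, q_i = a_i*q_{i-1} + q_{i-2} with p_{-2}=0, p_{-1}=1, q_{-2}=1, q_{-1}=0), until the denominator exceeds 21:
  i=0: a_0=3, p_0 = 3*1 + 0 = 3, q_0 = 3*0 + 1 = 1.
  i=1: a_1=1, p_1 = 1*3 + 1 = 4, q_1 = 1*1 + 0 = 1.
  i=2: a_2=6, p_2 = 6*4 + 3 = 27, q_2 = 6*1 + 1 = 7.
  i=3: a_3=1, p_3 = 1*27 + 4 = 31, q_3 = 1*7 + 1 = 8.
  i=4: a_4=1, p_4 = 1*31 + 27 = 58, q_4 = 1*8 + 7 = 15.
  i=5: a_5=1, p_5 = 1*58 + 31 = 89, q_5 = 1*15 + 8 = 23.
q_5 = 23 > 21, so the last convergent with denominator <= 21 is p_4/q_4 = 58/15.
The closest fraction with denominator <= 21 is either p_4/q_4 or the intermediate fraction (k*p_4 + p_3)/(k*q_4 + q_3) with the largest k >= 1 whose denominator stays <= 21; these approach x as k grows, and every other convergent or intermediate fraction in range is farther away.
Largest k: floor((21 - q_3)/q_4) = floor((21 - 8)/15) = 0.
Since k = 0, no intermediate fraction beyond p_4/q_4 has denominator <= 21, so the convergent 58/15 is the closest (its error is |1215*15 - 58*314|/(314*15) = 13/4710).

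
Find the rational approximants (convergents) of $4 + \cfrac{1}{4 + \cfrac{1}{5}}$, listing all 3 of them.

Using the convergent recurrence p_i = a_i*p_{i-1} + p_{i-2}, q_i = a_i*q_{i-1} + q_{i-2} with p_{-2}=0, p_{-1}=1, q_{-2}=1, q_{-1}=0:
  i=0: a_0=4, p_0 = 4*1 + 0 = 4, q_0 = 4*0 + 1 = 1.
  i=1: a_1=4, p_1 = 4*4 + 1 = 17, q_1 = 4*1 + 0 = 4.
  i=2: a_2=5, p_2 = 5*17 + 4 = 89, q_2 = 5*4 + 1 = 21.

4/1, 17/4, 89/21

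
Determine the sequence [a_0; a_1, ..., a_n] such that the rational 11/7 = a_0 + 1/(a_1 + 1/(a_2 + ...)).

Run the Euclidean algorithm on 11 and 7; the successive quotients are the partial quotients a_0, a_1, ... (each step inverts the fractional part left over by the previous one):
  11 = 1*7 + 4, so a_0 = 1.
  7 = 1*4 + 3, so a_1 = 1.
  4 = 1*3 + 1, so a_2 = 1.
  3 = 3*1 + 0, so a_3 = 3.
The remainder reaches 0 after 4 divisions, so the expansion has 4 partial quotients, read off in order.

[1; 1, 1, 3]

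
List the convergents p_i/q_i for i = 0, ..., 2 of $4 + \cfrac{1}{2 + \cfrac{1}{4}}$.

Using the convergent recurrence p_i = a_i*p_{i-1} + p_{i-2}, q_i = a_i*q_{i-1} + q_{i-2} with p_{-2}=0, p_{-1}=1, q_{-2}=1, q_{-1}=0:
  i=0: a_0=4, p_0 = 4*1 + 0 = 4, q_0 = 4*0 + 1 = 1.
  i=1: a_1=2, p_1 = 2*4 + 1 = 9, q_1 = 2*1 + 0 = 2.
  i=2: a_2=4, p_2 = 4*9 + 4 = 40, q_2 = 4*2 + 1 = 9.

4/1, 9/2, 40/9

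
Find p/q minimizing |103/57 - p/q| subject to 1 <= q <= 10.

Expand x = 103/57 as a continued fraction with the Euclidean algorithm:
  103 = 1*57 + 46, so a_0 = 1.
  57 = 1*46 + 11, so a_1 = 1.
  46 = 4*11 + 2, so a_2 = 4.
  11 = 5*2 + 1, so a_3 = 5.
  2 = 2*1 + 0, so a_4 = 2.
so x = [1; 1, 4, 5, 2].
Convergents (p_i = a_i*p_{i-1} + p_{i-2}, q_i = a_i*q_{i-1} + q_{i-2} with p_{-2}=0, p_{-1}=1, q_{-2}=1, q_{-1}=0), until the denominator exceeds 10:
  i=0: a_0=1, p_0 = 1*1 + 0 = 1, q_0 = 1*0 + 1 = 1.
  i=1: a_1=1, p_1 = 1*1 + 1 = 2, q_1 = 1*1 + 0 = 1.
  i=2: a_2=4, p_2 = 4*2 + 1 = 9, q_2 = 4*1 + 1 = 5.
  i=3: a_3=5, p_3 = 5*9 + 2 = 47, q_3 = 5*5 + 1 = 26.
q_3 = 26 > 10, so the last convergent with denominator <= 10 is p_2/q_2 = 9/5.
The closest fraction with denominator <= 10 is either p_2/q_2 or the intermediate fraction (k*p_2 + p_1)/(k*q_2 + q_1) with the largest k >= 1 whose denominator stays <= 10; these approach x as k grows, and every other convergent or intermediate fraction in range is farther away.
Largest k: floor((10 - q_1)/q_2) = floor((10 - 1)/5) = 1.
That gives (1*9 + 2)/(1*5 + 1) = 11/6.
Compare the errors: |x - 9/5| = |103*5 - 9*57|/(57*5) = 2/285, and |x - 11/6| = |103*6 - 11*57|/(57*6) = 9/342.
Cross-multiplying, 2*342 = 684 < 2565 = 9*285, so 2/285 is smaller: the convergent 9/5 is closer to x than 11/6.

9/5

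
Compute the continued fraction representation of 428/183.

Run the Euclidean algorithm on 428 and 183; the successive quotients are the partial quotients a_0, a_1, ... (each step inverts the fractional part left over by the previous one):
  428 = 2*183 + 62, so a_0 = 2.
  183 = 2*62 + 59, so a_1 = 2.
  62 = 1*59 + 3, so a_2 = 1.
  59 = 19*3 + 2, so a_3 = 19.
  3 = 1*2 + 1, so a_4 = 1.
  2 = 2*1 + 0, so a_5 = 2.
The remainder reaches 0 after 6 divisions, so the expansion has 6 partial quotients, read off in order.

[2; 2, 1, 19, 1, 2]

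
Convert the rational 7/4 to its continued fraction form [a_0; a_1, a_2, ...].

[1; 1, 3]

Run the Euclidean algorithm on 7 and 4; the successive quotients are the partial quotients a_0, a_1, ... (each step inverts the fractional part left over by the previous one):
  7 = 1*4 + 3, so a_0 = 1.
  4 = 1*3 + 1, so a_1 = 1.
  3 = 3*1 + 0, so a_2 = 3.
The remainder reaches 0 after 3 divisions, so the expansion has 3 partial quotients, read off in order.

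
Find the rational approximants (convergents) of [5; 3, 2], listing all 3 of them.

Using the convergent recurrence p_i = a_i*p_{i-1} + p_{i-2}, q_i = a_i*q_{i-1} + q_{i-2} with p_{-2}=0, p_{-1}=1, q_{-2}=1, q_{-1}=0:
  i=0: a_0=5, p_0 = 5*1 + 0 = 5, q_0 = 5*0 + 1 = 1.
  i=1: a_1=3, p_1 = 3*5 + 1 = 16, q_1 = 3*1 + 0 = 3.
  i=2: a_2=2, p_2 = 2*16 + 5 = 37, q_2 = 2*3 + 1 = 7.

5/1, 16/3, 37/7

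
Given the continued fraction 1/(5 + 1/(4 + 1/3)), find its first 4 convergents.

Using the convergent recurrence p_i = a_i*p_{i-1} + p_{i-2}, q_i = a_i*q_{i-1} + q_{i-2} with p_{-2}=0, p_{-1}=1, q_{-2}=1, q_{-1}=0:
  i=0: a_0=0, p_0 = 0*1 + 0 = 0, q_0 = 0*0 + 1 = 1.
  i=1: a_1=5, p_1 = 5*0 + 1 = 1, q_1 = 5*1 + 0 = 5.
  i=2: a_2=4, p_2 = 4*1 + 0 = 4, q_2 = 4*5 + 1 = 21.
  i=3: a_3=3, p_3 = 3*4 + 1 = 13, q_3 = 3*21 + 5 = 68.

0/1, 1/5, 4/21, 13/68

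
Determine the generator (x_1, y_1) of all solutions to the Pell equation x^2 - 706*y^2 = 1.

(x, y) = (34595, 1302)

First expand sqrt(706) as a continued fraction. With x_i = (sqrt(706) + m_i)/d_i and (m_0, d_0) = (0, 1): a_0 = floor(sqrt(706)) = 26, since 26^2 = 676 <= 706 < 729 = 27^2.
Iterate m_{i+1} = d_i*a_i - m_i, d_{i+1} = (706 - m_{i+1}^2)/d_i, a_{i+1} = floor((a_0 + m_{i+1})/d_{i+1}):
  m_1 = 1*26 - 0 = 26, d_1 = (706 - 26^2)/1 = 30/1 = 30, a_1 = floor((26 + 26)/30) = 1.
  m_2 = 30*1 - 26 = 4, d_2 = (706 - 4^2)/30 = 690/30 = 23, a_2 = floor((26 + 4)/23) = 1.
  m_3 = 23*1 - 4 = 19, d_3 = (706 - 19^2)/23 = 345/23 = 15, a_3 = floor((26 + 19)/15) = 3.
  m_4 = 15*3 - 19 = 26, d_4 = (706 - 26^2)/15 = 30/15 = 2, a_4 = floor((26 + 26)/2) = 26.
  m_5 = 2*26 - 26 = 26, d_5 = (706 - 26^2)/2 = 30/2 = 15, a_5 = floor((26 + 26)/15) = 3.
  m_6 = 15*3 - 26 = 19, d_6 = (706 - 19^2)/15 = 345/15 = 23, a_6 = floor((26 + 19)/23) = 1.
  m_7 = 23*1 - 19 = 4, d_7 = (706 - 4^2)/23 = 690/23 = 30, a_7 = floor((26 + 4)/30) = 1.
  m_8 = 30*1 - 4 = 26, d_8 = (706 - 26^2)/30 = 30/30 = 1, a_8 = floor((26 + 26)/1) = 52.
  m_9 = 1*52 - 26 = 26, d_9 = (706 - 26^2)/1 = 30/1 = 30: (m_9, d_9) = (m_1, d_1) = (26, 30), so from here the quotients repeat a_1, ..., a_8; the period length is 8.
So sqrt(706) = [26; (1, 1, 3, 26, 3, 1, 1, 52)] with period length k = 8.
k is even, so the fundamental solution of x^2 - 706y^2 = 1 is (p_{k-1}, q_{k-1}) = (p_7, q_7); compute convergents through index 7.
Convergents (p_i = a_i*p_{i-1} + p_{i-2}, q_i = a_i*q_{i-1} + q_{i-2} with p_{-2}=0, p_{-1}=1, q_{-2}=1, q_{-1}=0):
  i=0: a_0=26, p_0 = 26*1 + 0 = 26, q_0 = 26*0 + 1 = 1.
  i=1: a_1=1, p_1 = 1*26 + 1 = 27, q_1 = 1*1 + 0 = 1.
  i=2: a_2=1, p_2 = 1*27 + 26 = 53, q_2 = 1*1 + 1 = 2.
  i=3: a_3=3, p_3 = 3*53 + 27 = 186, q_3 = 3*2 + 1 = 7.
  i=4: a_4=26, p_4 = 26*186 + 53 = 4889, q_4 = 26*7 + 2 = 184.
  i=5: a_5=3, p_5 = 3*4889 + 186 = 14853, q_5 = 3*184 + 7 = 559.
  i=6: a_6=1, p_6 = 1*14853 + 4889 = 19742, q_6 = 1*559 + 184 = 743.
  i=7: a_7=1, p_7 = 1*19742 + 14853 = 34595, q_7 = 1*743 + 559 = 1302.
Check: 34595^2 - 706*1302^2 = 1196814025 - 1196814024 = 1, so (x, y) = (34595, 1302) solves the equation, and by the theorem it is the least positive solution.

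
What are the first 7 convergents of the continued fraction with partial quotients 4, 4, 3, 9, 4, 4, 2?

4/1, 17/4, 55/13, 512/121, 2103/497, 8924/2109, 19951/4715

Using the convergent recurrence p_i = a_i*p_{i-1} + p_{i-2}, q_i = a_i*q_{i-1} + q_{i-2} with p_{-2}=0, p_{-1}=1, q_{-2}=1, q_{-1}=0:
  i=0: a_0=4, p_0 = 4*1 + 0 = 4, q_0 = 4*0 + 1 = 1.
  i=1: a_1=4, p_1 = 4*4 + 1 = 17, q_1 = 4*1 + 0 = 4.
  i=2: a_2=3, p_2 = 3*17 + 4 = 55, q_2 = 3*4 + 1 = 13.
  i=3: a_3=9, p_3 = 9*55 + 17 = 512, q_3 = 9*13 + 4 = 121.
  i=4: a_4=4, p_4 = 4*512 + 55 = 2103, q_4 = 4*121 + 13 = 497.
  i=5: a_5=4, p_5 = 4*2103 + 512 = 8924, q_5 = 4*497 + 121 = 2109.
  i=6: a_6=2, p_6 = 2*8924 + 2103 = 19951, q_6 = 2*2109 + 497 = 4715.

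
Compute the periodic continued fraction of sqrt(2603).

Write x_i = (sqrt(2603) + m_i)/d_i with (m_0, d_0) = (0, 1). a_0 = floor(sqrt(2603)) = 51, since 51^2 = 2601 <= 2603 < 2704 = 52^2.
Iterate m_{i+1} = d_i*a_i - m_i, d_{i+1} = (2603 - m_{i+1}^2)/d_i, a_{i+1} = floor((a_0 + m_{i+1})/d_{i+1}):
  m_1 = 1*51 - 0 = 51, d_1 = (2603 - 51^2)/1 = 2/1 = 2, a_1 = floor((51 + 51)/2) = 51.
  m_2 = 2*51 - 51 = 51, d_2 = (2603 - 51^2)/2 = 2/2 = 1, a_2 = floor((51 + 51)/1) = 102.
  m_3 = 1*102 - 51 = 51, d_3 = (2603 - 51^2)/1 = 2/1 = 2: (m_3, d_3) = (m_1, d_1) = (51, 2), so from here the quotients repeat a_1, a_2; the period length is 2.
Hence the expansion of sqrt(2603) is a_0 = 51 followed by the repeating block 51, 102 (period 2).

[51; (51, 102)]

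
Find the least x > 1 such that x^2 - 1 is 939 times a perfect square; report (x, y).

First expand sqrt(939) as a continued fraction. With x_i = (sqrt(939) + m_i)/d_i and (m_0, d_0) = (0, 1): a_0 = floor(sqrt(939)) = 30, since 30^2 = 900 <= 939 < 961 = 31^2.
Iterate m_{i+1} = d_i*a_i - m_i, d_{i+1} = (939 - m_{i+1}^2)/d_i, a_{i+1} = floor((a_0 + m_{i+1})/d_{i+1}):
  m_1 = 1*30 - 0 = 30, d_1 = (939 - 30^2)/1 = 39/1 = 39, a_1 = floor((30 + 30)/39) = 1.
  m_2 = 39*1 - 30 = 9, d_2 = (939 - 9^2)/39 = 858/39 = 22, a_2 = floor((30 + 9)/22) = 1.
  m_3 = 22*1 - 9 = 13, d_3 = (939 - 13^2)/22 = 770/22 = 35, a_3 = floor((30 + 13)/35) = 1.
  m_4 = 35*1 - 13 = 22, d_4 = (939 - 22^2)/35 = 455/35 = 13, a_4 = floor((30 + 22)/13) = 4.
  m_5 = 13*4 - 22 = 30, d_5 = (939 - 30^2)/13 = 39/13 = 3, a_5 = floor((30 + 30)/3) = 20.
  m_6 = 3*20 - 30 = 30, d_6 = (939 - 30^2)/3 = 39/3 = 13, a_6 = floor((30 + 30)/13) = 4.
  m_7 = 13*4 - 30 = 22, d_7 = (939 - 22^2)/13 = 455/13 = 35, a_7 = floor((30 + 22)/35) = 1.
  m_8 = 35*1 - 22 = 13, d_8 = (939 - 13^2)/35 = 770/35 = 22, a_8 = floor((30 + 13)/22) = 1.
  m_9 = 22*1 - 13 = 9, d_9 = (939 - 9^2)/22 = 858/22 = 39, a_9 = floor((30 + 9)/39) = 1.
  m_10 = 39*1 - 9 = 30, d_10 = (939 - 30^2)/39 = 39/39 = 1, a_10 = floor((30 + 30)/1) = 60.
  m_11 = 1*60 - 30 = 30, d_11 = (939 - 30^2)/1 = 39/1 = 39: (m_11, d_11) = (m_1, d_1) = (30, 39), so from here the quotients repeat a_1, ..., a_10; the period length is 10.
So sqrt(939) = [30; (1, 1, 1, 4, 20, 4, 1, 1, 1, 60)] with period length k = 10.
k is even, so the fundamental solution of x^2 - 939y^2 = 1 is (p_{k-1}, q_{k-1}) = (p_9, q_9); compute convergents through index 9.
Convergents (p_i = a_i*p_{i-1} + p_{i-2}, q_i = a_i*q_{i-1} + q_{i-2} with p_{-2}=0, p_{-1}=1, q_{-2}=1, q_{-1}=0):
  i=0: a_0=30, p_0 = 30*1 + 0 = 30, q_0 = 30*0 + 1 = 1.
  i=1: a_1=1, p_1 = 1*30 + 1 = 31, q_1 = 1*1 + 0 = 1.
  i=2: a_2=1, p_2 = 1*31 + 30 = 61, q_2 = 1*1 + 1 = 2.
  i=3: a_3=1, p_3 = 1*61 + 31 = 92, q_3 = 1*2 + 1 = 3.
  i=4: a_4=4, p_4 = 4*92 + 61 = 429, q_4 = 4*3 + 2 = 14.
  i=5: a_5=20, p_5 = 20*429 + 92 = 8672, q_5 = 20*14 + 3 = 283.
  i=6: a_6=4, p_6 = 4*8672 + 429 = 35117, q_6 = 4*283 + 14 = 1146.
  i=7: a_7=1, p_7 = 1*35117 + 8672 = 43789, q_7 = 1*1146 + 283 = 1429.
  i=8: a_8=1, p_8 = 1*43789 + 35117 = 78906, q_8 = 1*1429 + 1146 = 2575.
  i=9: a_9=1, p_9 = 1*78906 + 43789 = 122695, q_9 = 1*2575 + 1429 = 4004.
Check: 122695^2 - 939*4004^2 = 15054063025 - 15054063024 = 1, so (x, y) = (122695, 4004) solves the equation, and by the theorem it is the least positive solution.

(x, y) = (122695, 4004)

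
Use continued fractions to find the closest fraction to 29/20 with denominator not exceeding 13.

16/11

Expand x = 29/20 as a continued fraction with the Euclidean algorithm:
  29 = 1*20 + 9, so a_0 = 1.
  20 = 2*9 + 2, so a_1 = 2.
  9 = 4*2 + 1, so a_2 = 4.
  2 = 2*1 + 0, so a_3 = 2.
so x = [1; 2, 4, 2].
Convergents (p_i = a_i*p_{i-1} + p_{i-2}, q_i = a_i*q_{i-1} + q_{i-2} with p_{-2}=0, p_{-1}=1, q_{-2}=1, q_{-1}=0), until the denominator exceeds 13:
  i=0: a_0=1, p_0 = 1*1 + 0 = 1, q_0 = 1*0 + 1 = 1.
  i=1: a_1=2, p_1 = 2*1 + 1 = 3, q_1 = 2*1 + 0 = 2.
  i=2: a_2=4, p_2 = 4*3 + 1 = 13, q_2 = 4*2 + 1 = 9.
  i=3: a_3=2, p_3 = 2*13 + 3 = 29, q_3 = 2*9 + 2 = 20.
q_3 = 20 > 13, so the last convergent with denominator <= 13 is p_2/q_2 = 13/9.
The closest fraction with denominator <= 13 is either p_2/q_2 or the intermediate fraction (k*p_2 + p_1)/(k*q_2 + q_1) with the largest k >= 1 whose denominator stays <= 13; these approach x as k grows, and every other convergent or intermediate fraction in range is farther away.
Largest k: floor((13 - q_1)/q_2) = floor((13 - 2)/9) = 1.
That gives (1*13 + 3)/(1*9 + 2) = 16/11.
Compare the errors: |x - 13/9| = |29*9 - 13*20|/(20*9) = 1/180, and |x - 16/11| = |29*11 - 16*20|/(20*11) = 1/220.
Cross-multiplying, 1*180 = 180 < 220 = 1*220, so 1/220 is smaller: the intermediate fraction 16/11 is closer to x than 13/9.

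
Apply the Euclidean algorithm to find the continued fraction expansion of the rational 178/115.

[1; 1, 1, 4, 1, 2, 1, 2]

Run the Euclidean algorithm on 178 and 115; the successive quotients are the partial quotients a_0, a_1, ... (each step inverts the fractional part left over by the previous one):
  178 = 1*115 + 63, so a_0 = 1.
  115 = 1*63 + 52, so a_1 = 1.
  63 = 1*52 + 11, so a_2 = 1.
  52 = 4*11 + 8, so a_3 = 4.
  11 = 1*8 + 3, so a_4 = 1.
  8 = 2*3 + 2, so a_5 = 2.
  3 = 1*2 + 1, so a_6 = 1.
  2 = 2*1 + 0, so a_7 = 2.
The remainder reaches 0 after 8 divisions, so the expansion has 8 partial quotients, read off in order.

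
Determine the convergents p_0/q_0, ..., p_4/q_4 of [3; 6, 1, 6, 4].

Using the convergent recurrence p_i = a_i*p_{i-1} + p_{i-2}, q_i = a_i*q_{i-1} + q_{i-2} with p_{-2}=0, p_{-1}=1, q_{-2}=1, q_{-1}=0:
  i=0: a_0=3, p_0 = 3*1 + 0 = 3, q_0 = 3*0 + 1 = 1.
  i=1: a_1=6, p_1 = 6*3 + 1 = 19, q_1 = 6*1 + 0 = 6.
  i=2: a_2=1, p_2 = 1*19 + 3 = 22, q_2 = 1*6 + 1 = 7.
  i=3: a_3=6, p_3 = 6*22 + 19 = 151, q_3 = 6*7 + 6 = 48.
  i=4: a_4=4, p_4 = 4*151 + 22 = 626, q_4 = 4*48 + 7 = 199.

3/1, 19/6, 22/7, 151/48, 626/199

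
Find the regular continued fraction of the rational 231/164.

Run the Euclidean algorithm on 231 and 164; the successive quotients are the partial quotients a_0, a_1, ... (each step inverts the fractional part left over by the previous one):
  231 = 1*164 + 67, so a_0 = 1.
  164 = 2*67 + 30, so a_1 = 2.
  67 = 2*30 + 7, so a_2 = 2.
  30 = 4*7 + 2, so a_3 = 4.
  7 = 3*2 + 1, so a_4 = 3.
  2 = 2*1 + 0, so a_5 = 2.
The remainder reaches 0 after 6 divisions, so the expansion has 6 partial quotients, read off in order.

[1; 2, 2, 4, 3, 2]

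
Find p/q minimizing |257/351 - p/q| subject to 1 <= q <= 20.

11/15

Expand x = 257/351 as a continued fraction with the Euclidean algorithm:
  257 = 0*351 + 257, so a_0 = 0.
  351 = 1*257 + 94, so a_1 = 1.
  257 = 2*94 + 69, so a_2 = 2.
  94 = 1*69 + 25, so a_3 = 1.
  69 = 2*25 + 19, so a_4 = 2.
  25 = 1*19 + 6, so a_5 = 1.
  19 = 3*6 + 1, so a_6 = 3.
  6 = 6*1 + 0, so a_7 = 6.
so x = [0; 1, 2, 1, 2, 1, 3, 6].
Convergents (p_i = a_i*p_{i-1} + p_{i-2}, q_i = a_i*q_{i-1} + q_{i-2} with p_{-2}=0, p_{-1}=1, q_{-2}=1, q_{-1}=0), until the denominator exceeds 20:
  i=0: a_0=0, p_0 = 0*1 + 0 = 0, q_0 = 0*0 + 1 = 1.
  i=1: a_1=1, p_1 = 1*0 + 1 = 1, q_1 = 1*1 + 0 = 1.
  i=2: a_2=2, p_2 = 2*1 + 0 = 2, q_2 = 2*1 + 1 = 3.
  i=3: a_3=1, p_3 = 1*2 + 1 = 3, q_3 = 1*3 + 1 = 4.
  i=4: a_4=2, p_4 = 2*3 + 2 = 8, q_4 = 2*4 + 3 = 11.
  i=5: a_5=1, p_5 = 1*8 + 3 = 11, q_5 = 1*11 + 4 = 15.
  i=6: a_6=3, p_6 = 3*11 + 8 = 41, q_6 = 3*15 + 11 = 56.
q_6 = 56 > 20, so the last convergent with denominator <= 20 is p_5/q_5 = 11/15.
The closest fraction with denominator <= 20 is either p_5/q_5 or the intermediate fraction (k*p_5 + p_4)/(k*q_5 + q_4) with the largest k >= 1 whose denominator stays <= 20; these approach x as k grows, and every other convergent or intermediate fraction in range is farther away.
Largest k: floor((20 - q_4)/q_5) = floor((20 - 11)/15) = 0.
Since k = 0, no intermediate fraction beyond p_5/q_5 has denominator <= 20, so the convergent 11/15 is the closest (its error is |257*15 - 11*351|/(351*15) = 6/5265).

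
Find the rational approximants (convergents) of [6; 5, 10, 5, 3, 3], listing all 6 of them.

6/1, 31/5, 316/51, 1611/260, 5149/831, 17058/2753

Using the convergent recurrence p_i = a_i*p_{i-1} + p_{i-2}, q_i = a_i*q_{i-1} + q_{i-2} with p_{-2}=0, p_{-1}=1, q_{-2}=1, q_{-1}=0:
  i=0: a_0=6, p_0 = 6*1 + 0 = 6, q_0 = 6*0 + 1 = 1.
  i=1: a_1=5, p_1 = 5*6 + 1 = 31, q_1 = 5*1 + 0 = 5.
  i=2: a_2=10, p_2 = 10*31 + 6 = 316, q_2 = 10*5 + 1 = 51.
  i=3: a_3=5, p_3 = 5*316 + 31 = 1611, q_3 = 5*51 + 5 = 260.
  i=4: a_4=3, p_4 = 3*1611 + 316 = 5149, q_4 = 3*260 + 51 = 831.
  i=5: a_5=3, p_5 = 3*5149 + 1611 = 17058, q_5 = 3*831 + 260 = 2753.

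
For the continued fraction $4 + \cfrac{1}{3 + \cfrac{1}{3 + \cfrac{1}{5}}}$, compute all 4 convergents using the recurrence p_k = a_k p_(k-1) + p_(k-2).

4/1, 13/3, 43/10, 228/53

Using the convergent recurrence p_i = a_i*p_{i-1} + p_{i-2}, q_i = a_i*q_{i-1} + q_{i-2} with p_{-2}=0, p_{-1}=1, q_{-2}=1, q_{-1}=0:
  i=0: a_0=4, p_0 = 4*1 + 0 = 4, q_0 = 4*0 + 1 = 1.
  i=1: a_1=3, p_1 = 3*4 + 1 = 13, q_1 = 3*1 + 0 = 3.
  i=2: a_2=3, p_2 = 3*13 + 4 = 43, q_2 = 3*3 + 1 = 10.
  i=3: a_3=5, p_3 = 5*43 + 13 = 228, q_3 = 5*10 + 3 = 53.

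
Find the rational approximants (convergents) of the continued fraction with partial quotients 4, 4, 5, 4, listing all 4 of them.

Using the convergent recurrence p_i = a_i*p_{i-1} + p_{i-2}, q_i = a_i*q_{i-1} + q_{i-2} with p_{-2}=0, p_{-1}=1, q_{-2}=1, q_{-1}=0:
  i=0: a_0=4, p_0 = 4*1 + 0 = 4, q_0 = 4*0 + 1 = 1.
  i=1: a_1=4, p_1 = 4*4 + 1 = 17, q_1 = 4*1 + 0 = 4.
  i=2: a_2=5, p_2 = 5*17 + 4 = 89, q_2 = 5*4 + 1 = 21.
  i=3: a_3=4, p_3 = 4*89 + 17 = 373, q_3 = 4*21 + 4 = 88.

4/1, 17/4, 89/21, 373/88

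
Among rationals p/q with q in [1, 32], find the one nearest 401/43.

Expand x = 401/43 as a continued fraction with the Euclidean algorithm:
  401 = 9*43 + 14, so a_0 = 9.
  43 = 3*14 + 1, so a_1 = 3.
  14 = 14*1 + 0, so a_2 = 14.
so x = [9; 3, 14].
Convergents (p_i = a_i*p_{i-1} + p_{i-2}, q_i = a_i*q_{i-1} + q_{i-2} with p_{-2}=0, p_{-1}=1, q_{-2}=1, q_{-1}=0), until the denominator exceeds 32:
  i=0: a_0=9, p_0 = 9*1 + 0 = 9, q_0 = 9*0 + 1 = 1.
  i=1: a_1=3, p_1 = 3*9 + 1 = 28, q_1 = 3*1 + 0 = 3.
  i=2: a_2=14, p_2 = 14*28 + 9 = 401, q_2 = 14*3 + 1 = 43.
q_2 = 43 > 32, so the last convergent with denominator <= 32 is p_1/q_1 = 28/3.
The closest fraction with denominator <= 32 is either p_1/q_1 or the intermediate fraction (k*p_1 + p_0)/(k*q_1 + q_0) with the largest k >= 1 whose denominator stays <= 32; these approach x as k grows, and every other convergent or intermediate fraction in range is farther away.
Largest k: floor((32 - q_0)/q_1) = floor((32 - 1)/3) = 10.
That gives (10*28 + 9)/(10*3 + 1) = 289/31.
Compare the errors: |x - 28/3| = |401*3 - 28*43|/(43*3) = 1/129, and |x - 289/31| = |401*31 - 289*43|/(43*31) = 4/1333.
Cross-multiplying, 4*129 = 516 < 1333 = 1*1333, so 4/1333 is smaller: the intermediate fraction 289/31 is closer to x than 28/3.

289/31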